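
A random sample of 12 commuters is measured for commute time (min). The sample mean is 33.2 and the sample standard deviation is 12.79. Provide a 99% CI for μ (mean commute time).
(21.73, 44.67)

t-interval (σ unknown):
df = n - 1 = 11
t* = 3.106 for 99% confidence

Margin of error = t* · s/√n = 3.106 · 12.79/√12 = 11.47

CI: (21.73, 44.67)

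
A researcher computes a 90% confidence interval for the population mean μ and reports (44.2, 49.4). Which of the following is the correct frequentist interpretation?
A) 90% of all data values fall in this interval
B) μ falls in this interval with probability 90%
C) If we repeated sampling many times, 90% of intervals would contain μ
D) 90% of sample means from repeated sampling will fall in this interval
C

A) Wrong — a CI is about the parameter μ, not individual data values.
B) Wrong — μ is fixed; the randomness lives in the interval, not in μ.
C) Correct — this is the frequentist long-run coverage interpretation.
D) Wrong — coverage applies to intervals containing μ, not to future x̄ values.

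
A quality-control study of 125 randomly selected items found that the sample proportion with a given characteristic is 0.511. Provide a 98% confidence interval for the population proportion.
(0.407, 0.615)

Proportion CI:
SE = √(p̂(1-p̂)/n) = √(0.511 · 0.489 / 125) = 0.04471

z* = 2.326
Margin = z* · SE = 2.326 · 0.04471 = 0.1040

CI: 0.511 ± 0.1040 = (0.407, 0.615)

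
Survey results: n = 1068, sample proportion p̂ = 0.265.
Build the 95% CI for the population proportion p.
(0.239, 0.291)

Proportion CI:
SE = √(p̂(1-p̂)/n) = √(0.265 · 0.735 / 1068) = 0.01350

z* = 1.960
Margin = z* · SE = 1.960 · 0.01350 = 0.0265

CI: 0.265 ± 0.0265 = (0.239, 0.291)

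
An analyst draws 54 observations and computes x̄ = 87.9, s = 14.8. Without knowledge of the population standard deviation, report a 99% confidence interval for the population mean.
(82.52, 93.28)

t-interval (σ unknown):
df = n - 1 = 53
t* = 2.672 for 99% confidence

Margin of error = t* · s/√n = 2.672 · 14.8/√54 = 5.38

CI: (82.52, 93.28)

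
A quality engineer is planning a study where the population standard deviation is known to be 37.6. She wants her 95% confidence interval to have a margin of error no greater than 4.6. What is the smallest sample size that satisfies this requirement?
n ≥ 257

For margin E ≤ 4.6:
n ≥ (z* · σ / E)²
n ≥ (1.960 · 37.6 / 4.6)²
n ≥ 256.67

Minimum n = 257 (rounding up)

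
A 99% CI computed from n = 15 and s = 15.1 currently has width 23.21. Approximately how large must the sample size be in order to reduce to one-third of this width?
n ≈ 135

CI width ∝ 1/√n
To reduce width by factor 3, need √n to grow by 3 → need 3² = 9 times as many samples.

Current: n = 15, width = 23.21
New: n = 135, width ≈ 6.79

Width reduced by factor of 23.21/6.79 = 3.42.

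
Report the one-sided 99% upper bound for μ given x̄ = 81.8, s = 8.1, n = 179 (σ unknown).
μ ≤ 83.22

Upper bound (one-sided):
t* = 2.347 (one-sided for 99%)
Upper bound = x̄ + t* · s/√n = 81.8 + 2.347 · 8.1/√179 = 83.22

We are 99% confident that μ ≤ 83.22.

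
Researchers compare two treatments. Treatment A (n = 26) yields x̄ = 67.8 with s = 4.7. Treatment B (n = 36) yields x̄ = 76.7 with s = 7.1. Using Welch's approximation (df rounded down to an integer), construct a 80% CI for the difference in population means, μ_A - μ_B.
(-10.84, -6.96)

Difference: x̄₁ - x̄₂ = -8.90
SE = √(s₁²/n₁ + s₂²/n₂) = √(4.7²/26 + 7.1²/36) = 1.5000
df = 59.63 → 59 (Welch–Satterthwaite, rounded down)
t* = 1.296

CI: -8.90 ± 1.296 · 1.5000 = -8.90 ± 1.94 = (-10.84, -6.96)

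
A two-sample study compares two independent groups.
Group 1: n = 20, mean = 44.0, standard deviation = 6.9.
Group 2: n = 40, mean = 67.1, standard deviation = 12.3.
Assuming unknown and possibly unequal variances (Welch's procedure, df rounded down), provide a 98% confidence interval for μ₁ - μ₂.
(-29.04, -17.16)

Difference: x̄₁ - x̄₂ = -23.10
SE = √(s₁²/n₁ + s₂²/n₂) = √(6.9²/20 + 12.3²/40) = 2.4825
df = 57.11 → 57 (Welch–Satterthwaite, rounded down)
t* = 2.394

CI: -23.10 ± 2.394 · 2.4825 = -23.10 ± 5.94 = (-29.04, -17.16)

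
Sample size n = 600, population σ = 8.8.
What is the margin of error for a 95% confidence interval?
Margin of error = 0.70

Margin of error = z* · σ/√n
= 1.960 · 8.8/√600
= 1.960 · 8.8/24.4949
= 0.70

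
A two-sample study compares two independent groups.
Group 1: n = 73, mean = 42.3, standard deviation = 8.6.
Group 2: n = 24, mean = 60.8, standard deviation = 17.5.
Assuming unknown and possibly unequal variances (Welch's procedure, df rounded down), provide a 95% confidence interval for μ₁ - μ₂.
(-26.13, -10.87)

Difference: x̄₁ - x̄₂ = -18.50
SE = √(s₁²/n₁ + s₂²/n₂) = √(8.6²/73 + 17.5²/24) = 3.7113
df = 26.74 → 26 (Welch–Satterthwaite, rounded down)
t* = 2.056

CI: -18.50 ± 2.056 · 3.7113 = -18.50 ± 7.63 = (-26.13, -10.87)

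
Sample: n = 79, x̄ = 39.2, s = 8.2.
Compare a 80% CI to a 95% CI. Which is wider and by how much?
95% CI is wider by 1.29

df = 78
80% CI: t* = 1.292, (38.01, 40.39), width = 2 · t* · s/√n = 2.38
95% CI: t* = 1.991, (37.36, 41.04), width = 2 · t* · s/√n = 3.67

The 95% CI is wider by 3.67 - 2.38 = 1.29.
Higher confidence requires a wider interval.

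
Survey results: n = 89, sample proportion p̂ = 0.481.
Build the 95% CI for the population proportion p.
(0.377, 0.585)

Proportion CI:
SE = √(p̂(1-p̂)/n) = √(0.481 · 0.519 / 89) = 0.05296

z* = 1.960
Margin = z* · SE = 1.960 · 0.05296 = 0.1038

CI: 0.481 ± 0.1038 = (0.377, 0.585)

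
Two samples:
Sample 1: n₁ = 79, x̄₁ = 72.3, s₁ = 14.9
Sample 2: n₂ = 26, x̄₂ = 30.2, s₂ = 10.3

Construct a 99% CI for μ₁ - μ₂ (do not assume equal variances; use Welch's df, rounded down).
(35.12, 49.08)

Difference: x̄₁ - x̄₂ = 42.10
SE = √(s₁²/n₁ + s₂²/n₂) = √(14.9²/79 + 10.3²/26) = 2.6250
df = 61.89 → 61 (Welch–Satterthwaite, rounded down)
t* = 2.659

CI: 42.10 ± 2.659 · 2.6250 = 42.10 ± 6.98 = (35.12, 49.08)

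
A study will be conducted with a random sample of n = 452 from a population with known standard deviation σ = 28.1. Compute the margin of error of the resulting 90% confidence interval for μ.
Margin of error = 2.17

Margin of error = z* · σ/√n
= 1.645 · 28.1/√452
= 1.645 · 28.1/21.2603
= 2.17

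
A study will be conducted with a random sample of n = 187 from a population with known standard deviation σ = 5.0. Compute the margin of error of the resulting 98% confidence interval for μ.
Margin of error = 0.85

Margin of error = z* · σ/√n
= 2.326 · 5.0/√187
= 2.326 · 5.0/13.6748
= 0.85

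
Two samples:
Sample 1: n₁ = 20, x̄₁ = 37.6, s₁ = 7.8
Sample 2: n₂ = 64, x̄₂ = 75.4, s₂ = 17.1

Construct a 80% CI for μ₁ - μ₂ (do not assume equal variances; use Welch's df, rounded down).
(-41.37, -34.23)

Difference: x̄₁ - x̄₂ = -37.80
SE = √(s₁²/n₁ + s₂²/n₂) = √(7.8²/20 + 17.1²/64) = 2.7588
df = 70.78 → 70 (Welch–Satterthwaite, rounded down)
t* = 1.294

CI: -37.80 ± 1.294 · 2.7588 = -37.80 ± 3.57 = (-41.37, -34.23)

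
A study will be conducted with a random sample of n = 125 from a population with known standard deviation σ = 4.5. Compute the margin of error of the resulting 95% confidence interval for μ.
Margin of error = 0.79

Margin of error = z* · σ/√n
= 1.960 · 4.5/√125
= 1.960 · 4.5/11.1803
= 0.79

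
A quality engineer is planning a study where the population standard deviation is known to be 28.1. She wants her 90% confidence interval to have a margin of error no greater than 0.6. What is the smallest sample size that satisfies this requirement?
n ≥ 5936

For margin E ≤ 0.6:
n ≥ (z* · σ / E)²
n ≥ (1.645 · 28.1 / 0.6)²
n ≥ 5935.29

Minimum n = 5936 (rounding up)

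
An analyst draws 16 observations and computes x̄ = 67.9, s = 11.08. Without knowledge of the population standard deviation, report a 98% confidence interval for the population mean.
(60.69, 75.11)

t-interval (σ unknown):
df = n - 1 = 15
t* = 2.602 for 98% confidence

Margin of error = t* · s/√n = 2.602 · 11.08/√16 = 7.21

CI: (60.69, 75.11)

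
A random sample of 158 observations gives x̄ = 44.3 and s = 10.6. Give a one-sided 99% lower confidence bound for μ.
μ ≥ 42.32

Lower bound (one-sided):
t* = 2.350 (one-sided for 99%)
Lower bound = x̄ - t* · s/√n = 44.3 - 2.350 · 10.6/√158 = 42.32

We are 99% confident that μ ≥ 42.32.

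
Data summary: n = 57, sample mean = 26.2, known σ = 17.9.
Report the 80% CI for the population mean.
(23.16, 29.24)

z-interval (σ known):
z* = 1.282 for 80% confidence

Margin of error = z* · σ/√n = 1.282 · 17.9/√57 = 3.04

CI: (26.2 - 3.04, 26.2 + 3.04) = (23.16, 29.24)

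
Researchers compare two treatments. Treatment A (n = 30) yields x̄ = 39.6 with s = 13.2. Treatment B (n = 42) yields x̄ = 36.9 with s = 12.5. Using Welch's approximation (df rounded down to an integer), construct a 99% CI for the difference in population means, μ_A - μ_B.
(-5.51, 10.91)

Difference: x̄₁ - x̄₂ = 2.70
SE = √(s₁²/n₁ + s₂²/n₂) = √(13.2²/30 + 12.5²/42) = 3.0868
df = 60.49 → 60 (Welch–Satterthwaite, rounded down)
t* = 2.660

CI: 2.70 ± 2.660 · 3.0868 = 2.70 ± 8.21 = (-5.51, 10.91)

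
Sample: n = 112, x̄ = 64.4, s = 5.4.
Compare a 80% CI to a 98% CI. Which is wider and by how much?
98% CI is wider by 1.09

df = 111
80% CI: t* = 1.289, (63.74, 65.06), width = 2 · t* · s/√n = 1.32
98% CI: t* = 2.360, (63.20, 65.60), width = 2 · t* · s/√n = 2.41

The 98% CI is wider by 2.41 - 1.32 = 1.09.
Higher confidence requires a wider interval.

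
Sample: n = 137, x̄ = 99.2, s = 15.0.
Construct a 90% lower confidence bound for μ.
μ ≥ 97.55

Lower bound (one-sided):
t* = 1.288 (one-sided for 90%)
Lower bound = x̄ - t* · s/√n = 99.2 - 1.288 · 15.0/√137 = 97.55

We are 90% confident that μ ≥ 97.55.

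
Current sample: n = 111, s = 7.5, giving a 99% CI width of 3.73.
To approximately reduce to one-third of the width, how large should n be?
n ≈ 999

CI width ∝ 1/√n
To reduce width by factor 3, need √n to grow by 3 → need 3² = 9 times as many samples.

Current: n = 111, width = 3.73
New: n = 999, width ≈ 1.22

Width reduced by factor of 3.73/1.22 = 3.06.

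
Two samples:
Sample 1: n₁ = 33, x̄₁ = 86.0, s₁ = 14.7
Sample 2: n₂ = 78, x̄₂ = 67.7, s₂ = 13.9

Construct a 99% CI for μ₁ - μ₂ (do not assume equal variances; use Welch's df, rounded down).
(10.29, 26.31)

Difference: x̄₁ - x̄₂ = 18.30
SE = √(s₁²/n₁ + s₂²/n₂) = √(14.7²/33 + 13.9²/78) = 3.0042
df = 57.38 → 57 (Welch–Satterthwaite, rounded down)
t* = 2.665

CI: 18.30 ± 2.665 · 3.0042 = 18.30 ± 8.01 = (10.29, 26.31)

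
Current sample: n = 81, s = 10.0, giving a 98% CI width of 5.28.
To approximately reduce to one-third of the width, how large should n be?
n ≈ 729

CI width ∝ 1/√n
To reduce width by factor 3, need √n to grow by 3 → need 3² = 9 times as many samples.

Current: n = 81, width = 5.28
New: n = 729, width ≈ 1.73

Width reduced by factor of 5.28/1.73 = 3.05.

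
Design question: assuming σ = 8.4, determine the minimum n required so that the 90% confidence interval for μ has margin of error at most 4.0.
n ≥ 12

For margin E ≤ 4.0:
n ≥ (z* · σ / E)²
n ≥ (1.645 · 8.4 / 4.0)²
n ≥ 11.93

Minimum n = 12 (rounding up)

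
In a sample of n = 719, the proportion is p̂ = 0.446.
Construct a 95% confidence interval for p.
(0.410, 0.482)

Proportion CI:
SE = √(p̂(1-p̂)/n) = √(0.446 · 0.554 / 719) = 0.01854

z* = 1.960
Margin = z* · SE = 1.960 · 0.01854 = 0.0363

CI: 0.446 ± 0.0363 = (0.410, 0.482)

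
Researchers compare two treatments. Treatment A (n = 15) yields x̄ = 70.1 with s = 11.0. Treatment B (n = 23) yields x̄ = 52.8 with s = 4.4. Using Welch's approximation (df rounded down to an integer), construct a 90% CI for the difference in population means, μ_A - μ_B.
(12.09, 22.51)

Difference: x̄₁ - x̄₂ = 17.30
SE = √(s₁²/n₁ + s₂²/n₂) = √(11.0²/15 + 4.4²/23) = 2.9847
df = 16.96 → 16 (Welch–Satterthwaite, rounded down)
t* = 1.746

CI: 17.30 ± 1.746 · 2.9847 = 17.30 ± 5.21 = (12.09, 22.51)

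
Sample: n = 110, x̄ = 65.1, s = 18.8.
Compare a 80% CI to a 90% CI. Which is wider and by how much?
90% CI is wider by 1.33

df = 109
80% CI: t* = 1.289, (62.79, 67.41), width = 2 · t* · s/√n = 4.62
90% CI: t* = 1.659, (62.13, 68.07), width = 2 · t* · s/√n = 5.95

The 90% CI is wider by 5.95 - 4.62 = 1.33.
Higher confidence requires a wider interval.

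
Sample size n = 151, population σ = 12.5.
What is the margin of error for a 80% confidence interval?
Margin of error = 1.30

Margin of error = z* · σ/√n
= 1.282 · 12.5/√151
= 1.282 · 12.5/12.2882
= 1.30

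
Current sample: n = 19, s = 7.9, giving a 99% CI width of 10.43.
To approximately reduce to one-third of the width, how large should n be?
n ≈ 171

CI width ∝ 1/√n
To reduce width by factor 3, need √n to grow by 3 → need 3² = 9 times as many samples.

Current: n = 19, width = 10.43
New: n = 171, width ≈ 3.15

Width reduced by factor of 10.43/3.15 = 3.31.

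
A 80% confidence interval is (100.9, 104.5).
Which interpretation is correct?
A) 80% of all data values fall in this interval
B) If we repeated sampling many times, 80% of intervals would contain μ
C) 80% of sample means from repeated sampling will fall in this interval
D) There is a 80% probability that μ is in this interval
B

A) Wrong — a CI is about the parameter μ, not individual data values.
B) Correct — this is the frequentist long-run coverage interpretation.
C) Wrong — coverage applies to intervals containing μ, not to future x̄ values.
D) Wrong — μ is fixed; the randomness lives in the interval, not in μ.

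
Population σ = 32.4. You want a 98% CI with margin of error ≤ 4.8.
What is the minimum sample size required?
n ≥ 247

For margin E ≤ 4.8:
n ≥ (z* · σ / E)²
n ≥ (2.326 · 32.4 / 4.8)²
n ≥ 246.51

Minimum n = 247 (rounding up)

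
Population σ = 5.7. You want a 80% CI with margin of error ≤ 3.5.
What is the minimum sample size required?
n ≥ 5

For margin E ≤ 3.5:
n ≥ (z* · σ / E)²
n ≥ (1.282 · 5.7 / 3.5)²
n ≥ 4.36

Minimum n = 5 (rounding up)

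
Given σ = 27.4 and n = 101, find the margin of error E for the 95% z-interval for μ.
Margin of error = 5.34

Margin of error = z* · σ/√n
= 1.960 · 27.4/√101
= 1.960 · 27.4/10.0499
= 5.34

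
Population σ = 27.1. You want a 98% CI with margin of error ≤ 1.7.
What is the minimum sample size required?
n ≥ 1375

For margin E ≤ 1.7:
n ≥ (z* · σ / E)²
n ≥ (2.326 · 27.1 / 1.7)²
n ≥ 1374.87

Minimum n = 1375 (rounding up)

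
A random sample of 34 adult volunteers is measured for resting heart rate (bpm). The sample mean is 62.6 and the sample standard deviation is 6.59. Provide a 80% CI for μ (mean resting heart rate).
(61.12, 64.08)

t-interval (σ unknown):
df = n - 1 = 33
t* = 1.308 for 80% confidence

Margin of error = t* · s/√n = 1.308 · 6.59/√34 = 1.48

CI: (61.12, 64.08)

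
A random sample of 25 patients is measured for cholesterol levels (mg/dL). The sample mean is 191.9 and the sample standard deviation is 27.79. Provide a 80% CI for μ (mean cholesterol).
(184.57, 199.23)

t-interval (σ unknown):
df = n - 1 = 24
t* = 1.318 for 80% confidence

Margin of error = t* · s/√n = 1.318 · 27.79/√25 = 7.33

CI: (184.57, 199.23)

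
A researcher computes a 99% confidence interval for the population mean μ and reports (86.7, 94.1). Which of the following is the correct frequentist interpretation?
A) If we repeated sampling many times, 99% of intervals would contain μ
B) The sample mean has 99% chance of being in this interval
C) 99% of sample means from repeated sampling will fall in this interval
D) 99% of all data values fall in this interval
A

A) Correct — this is the frequentist long-run coverage interpretation.
B) Wrong — x̄ is observed and sits in the interval by construction.
C) Wrong — coverage applies to intervals containing μ, not to future x̄ values.
D) Wrong — a CI is about the parameter μ, not individual data values.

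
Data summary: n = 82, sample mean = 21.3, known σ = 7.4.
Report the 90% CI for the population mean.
(19.96, 22.64)

z-interval (σ known):
z* = 1.645 for 90% confidence

Margin of error = z* · σ/√n = 1.645 · 7.4/√82 = 1.34

CI: (21.3 - 1.34, 21.3 + 1.34) = (19.96, 22.64)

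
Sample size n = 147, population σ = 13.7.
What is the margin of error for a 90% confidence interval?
Margin of error = 1.86

Margin of error = z* · σ/√n
= 1.645 · 13.7/√147
= 1.645 · 13.7/12.1244
= 1.86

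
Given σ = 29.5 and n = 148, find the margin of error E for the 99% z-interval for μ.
Margin of error = 6.25

Margin of error = z* · σ/√n
= 2.576 · 29.5/√148
= 2.576 · 29.5/12.1655
= 6.25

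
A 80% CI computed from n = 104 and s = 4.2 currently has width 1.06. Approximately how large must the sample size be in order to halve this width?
n ≈ 416

CI width ∝ 1/√n
To reduce width by factor 2, need √n to grow by 2 → need 2² = 4 times as many samples.

Current: n = 104, width = 1.06
New: n = 416, width ≈ 0.53

Width reduced by factor of 1.06/0.53 = 2.00.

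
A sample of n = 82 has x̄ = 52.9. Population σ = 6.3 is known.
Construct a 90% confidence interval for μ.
(51.76, 54.04)

z-interval (σ known):
z* = 1.645 for 90% confidence

Margin of error = z* · σ/√n = 1.645 · 6.3/√82 = 1.14

CI: (52.9 - 1.14, 52.9 + 1.14) = (51.76, 54.04)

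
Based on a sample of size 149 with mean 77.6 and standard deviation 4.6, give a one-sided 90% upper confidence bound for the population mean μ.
μ ≤ 78.09

Upper bound (one-sided):
t* = 1.287 (one-sided for 90%)
Upper bound = x̄ + t* · s/√n = 77.6 + 1.287 · 4.6/√149 = 78.09

We are 90% confident that μ ≤ 78.09.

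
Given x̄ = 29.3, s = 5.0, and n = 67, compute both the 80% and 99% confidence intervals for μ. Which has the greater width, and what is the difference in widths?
99% CI is wider by 1.66

df = 66
80% CI: t* = 1.295, (28.51, 30.09), width = 2 · t* · s/√n = 1.58
99% CI: t* = 2.652, (27.68, 30.92), width = 2 · t* · s/√n = 3.24

The 99% CI is wider by 3.24 - 1.58 = 1.66.
Higher confidence requires a wider interval.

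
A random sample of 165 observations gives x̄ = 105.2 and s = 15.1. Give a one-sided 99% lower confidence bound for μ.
μ ≥ 102.44

Lower bound (one-sided):
t* = 2.349 (one-sided for 99%)
Lower bound = x̄ - t* · s/√n = 105.2 - 2.349 · 15.1/√165 = 102.44

We are 99% confident that μ ≥ 102.44.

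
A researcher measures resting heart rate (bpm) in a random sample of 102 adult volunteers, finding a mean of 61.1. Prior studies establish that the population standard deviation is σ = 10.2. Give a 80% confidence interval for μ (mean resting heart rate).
(59.81, 62.39)

z-interval (σ known):
z* = 1.282 for 80% confidence

Margin of error = z* · σ/√n = 1.282 · 10.2/√102 = 1.29

CI: (61.1 - 1.29, 61.1 + 1.29) = (59.81, 62.39)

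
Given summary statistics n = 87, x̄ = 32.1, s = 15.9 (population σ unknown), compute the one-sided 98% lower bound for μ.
μ ≥ 28.55

Lower bound (one-sided):
t* = 2.085 (one-sided for 98%)
Lower bound = x̄ - t* · s/√n = 32.1 - 2.085 · 15.9/√87 = 28.55

We are 98% confident that μ ≥ 28.55.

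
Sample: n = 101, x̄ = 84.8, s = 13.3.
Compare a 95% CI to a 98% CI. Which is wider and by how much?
98% CI is wider by 1.01

df = 100
95% CI: t* = 1.984, (82.17, 87.43), width = 2 · t* · s/√n = 5.25
98% CI: t* = 2.364, (81.67, 87.93), width = 2 · t* · s/√n = 6.26

The 98% CI is wider by 6.26 - 5.25 = 1.01.
Higher confidence requires a wider interval.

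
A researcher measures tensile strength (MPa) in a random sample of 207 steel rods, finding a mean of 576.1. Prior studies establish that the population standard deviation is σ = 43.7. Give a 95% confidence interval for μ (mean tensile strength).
(570.15, 582.05)

z-interval (σ known):
z* = 1.960 for 95% confidence

Margin of error = z* · σ/√n = 1.960 · 43.7/√207 = 5.95

CI: (576.1 - 5.95, 576.1 + 5.95) = (570.15, 582.05)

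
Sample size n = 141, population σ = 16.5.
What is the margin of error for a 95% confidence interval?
Margin of error = 2.72

Margin of error = z* · σ/√n
= 1.960 · 16.5/√141
= 1.960 · 16.5/11.8743
= 2.72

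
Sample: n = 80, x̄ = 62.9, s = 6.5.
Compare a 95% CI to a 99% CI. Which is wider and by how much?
99% CI is wider by 0.95

df = 79
95% CI: t* = 1.990, (61.45, 64.35), width = 2 · t* · s/√n = 2.89
99% CI: t* = 2.640, (60.98, 64.82), width = 2 · t* · s/√n = 3.84

The 99% CI is wider by 3.84 - 2.89 = 0.95.
Higher confidence requires a wider interval.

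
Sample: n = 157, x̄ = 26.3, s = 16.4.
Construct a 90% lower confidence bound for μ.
μ ≥ 24.62

Lower bound (one-sided):
t* = 1.287 (one-sided for 90%)
Lower bound = x̄ - t* · s/√n = 26.3 - 1.287 · 16.4/√157 = 24.62

We are 90% confident that μ ≥ 24.62.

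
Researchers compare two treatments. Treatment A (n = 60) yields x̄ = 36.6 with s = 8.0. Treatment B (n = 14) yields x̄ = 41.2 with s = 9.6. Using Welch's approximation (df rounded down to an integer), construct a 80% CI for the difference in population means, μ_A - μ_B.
(-8.29, -0.91)

Difference: x̄₁ - x̄₂ = -4.60
SE = √(s₁²/n₁ + s₂²/n₂) = √(8.0²/60 + 9.6²/14) = 2.7658
df = 17.45 → 17 (Welch–Satterthwaite, rounded down)
t* = 1.333

CI: -4.60 ± 1.333 · 2.7658 = -4.60 ± 3.69 = (-8.29, -0.91)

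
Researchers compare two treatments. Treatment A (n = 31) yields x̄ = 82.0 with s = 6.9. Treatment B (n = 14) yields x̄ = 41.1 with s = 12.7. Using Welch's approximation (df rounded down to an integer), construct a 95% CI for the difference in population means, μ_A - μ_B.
(33.24, 48.56)

Difference: x̄₁ - x̄₂ = 40.90
SE = √(s₁²/n₁ + s₂²/n₂) = √(6.9²/31 + 12.7²/14) = 3.6134
df = 16.57 → 16 (Welch–Satterthwaite, rounded down)
t* = 2.120

CI: 40.90 ± 2.120 · 3.6134 = 40.90 ± 7.66 = (33.24, 48.56)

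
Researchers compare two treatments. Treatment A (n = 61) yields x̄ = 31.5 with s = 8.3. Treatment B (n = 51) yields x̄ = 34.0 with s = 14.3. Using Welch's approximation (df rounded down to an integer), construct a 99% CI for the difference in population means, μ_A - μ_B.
(-8.49, 3.49)

Difference: x̄₁ - x̄₂ = -2.50
SE = √(s₁²/n₁ + s₂²/n₂) = √(8.3²/61 + 14.3²/51) = 2.2669
df = 77.04 → 77 (Welch–Satterthwaite, rounded down)
t* = 2.641

CI: -2.50 ± 2.641 · 2.2669 = -2.50 ± 5.99 = (-8.49, 3.49)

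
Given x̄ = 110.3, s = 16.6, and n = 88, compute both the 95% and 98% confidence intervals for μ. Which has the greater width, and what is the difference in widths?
98% CI is wider by 1.35

df = 87
95% CI: t* = 1.988, (106.78, 113.82), width = 2 · t* · s/√n = 7.04
98% CI: t* = 2.370, (106.11, 114.49), width = 2 · t* · s/√n = 8.39

The 98% CI is wider by 8.39 - 7.04 = 1.35.
Higher confidence requires a wider interval.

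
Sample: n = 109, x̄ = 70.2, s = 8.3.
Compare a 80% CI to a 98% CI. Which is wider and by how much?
98% CI is wider by 1.70

df = 108
80% CI: t* = 1.289, (69.18, 71.22), width = 2 · t* · s/√n = 2.05
98% CI: t* = 2.361, (68.32, 72.08), width = 2 · t* · s/√n = 3.75

The 98% CI is wider by 3.75 - 2.05 = 1.70.
Higher confidence requires a wider interval.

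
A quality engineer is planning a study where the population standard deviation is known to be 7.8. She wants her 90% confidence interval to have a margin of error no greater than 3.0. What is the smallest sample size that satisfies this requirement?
n ≥ 19

For margin E ≤ 3.0:
n ≥ (z* · σ / E)²
n ≥ (1.645 · 7.8 / 3.0)²
n ≥ 18.29

Minimum n = 19 (rounding up)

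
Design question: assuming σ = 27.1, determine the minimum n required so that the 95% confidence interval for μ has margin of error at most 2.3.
n ≥ 534

For margin E ≤ 2.3:
n ≥ (z* · σ / E)²
n ≥ (1.960 · 27.1 / 2.3)²
n ≥ 533.33

Minimum n = 534 (rounding up)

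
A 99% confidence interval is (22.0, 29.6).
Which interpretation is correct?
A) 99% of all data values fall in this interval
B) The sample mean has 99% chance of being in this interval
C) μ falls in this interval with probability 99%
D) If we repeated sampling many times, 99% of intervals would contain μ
D

A) Wrong — a CI is about the parameter μ, not individual data values.
B) Wrong — x̄ is observed and sits in the interval by construction.
C) Wrong — μ is fixed; the randomness lives in the interval, not in μ.
D) Correct — this is the frequentist long-run coverage interpretation.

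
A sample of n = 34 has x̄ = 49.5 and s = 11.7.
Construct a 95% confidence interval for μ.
(45.42, 53.58)

t-interval (σ unknown):
df = n - 1 = 33
t* = 2.035 for 95% confidence

Margin of error = t* · s/√n = 2.035 · 11.7/√34 = 4.08

CI: (45.42, 53.58)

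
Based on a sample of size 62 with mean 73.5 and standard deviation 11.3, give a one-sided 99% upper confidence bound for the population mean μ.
μ ≤ 76.93

Upper bound (one-sided):
t* = 2.389 (one-sided for 99%)
Upper bound = x̄ + t* · s/√n = 73.5 + 2.389 · 11.3/√62 = 76.93

We are 99% confident that μ ≤ 76.93.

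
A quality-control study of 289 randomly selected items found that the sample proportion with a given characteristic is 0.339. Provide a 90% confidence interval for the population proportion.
(0.293, 0.385)

Proportion CI:
SE = √(p̂(1-p̂)/n) = √(0.339 · 0.661 / 289) = 0.02785

z* = 1.645
Margin = z* · SE = 1.645 · 0.02785 = 0.0458

CI: 0.339 ± 0.0458 = (0.293, 0.385)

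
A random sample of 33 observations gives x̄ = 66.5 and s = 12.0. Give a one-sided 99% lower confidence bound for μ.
μ ≥ 61.38

Lower bound (one-sided):
t* = 2.449 (one-sided for 99%)
Lower bound = x̄ - t* · s/√n = 66.5 - 2.449 · 12.0/√33 = 61.38

We are 99% confident that μ ≥ 61.38.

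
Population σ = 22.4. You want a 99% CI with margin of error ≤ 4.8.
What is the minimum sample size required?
n ≥ 145

For margin E ≤ 4.8:
n ≥ (z* · σ / E)²
n ≥ (2.576 · 22.4 / 4.8)²
n ≥ 144.51

Minimum n = 145 (rounding up)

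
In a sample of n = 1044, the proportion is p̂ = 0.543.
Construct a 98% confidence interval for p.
(0.507, 0.579)

Proportion CI:
SE = √(p̂(1-p̂)/n) = √(0.543 · 0.457 / 1044) = 0.01542

z* = 2.326
Margin = z* · SE = 2.326 · 0.01542 = 0.0359

CI: 0.543 ± 0.0359 = (0.507, 0.579)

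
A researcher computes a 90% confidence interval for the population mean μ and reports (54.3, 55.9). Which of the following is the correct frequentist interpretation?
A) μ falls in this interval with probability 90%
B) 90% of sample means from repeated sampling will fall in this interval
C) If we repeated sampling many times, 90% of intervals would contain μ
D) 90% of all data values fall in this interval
C

A) Wrong — μ is fixed; the randomness lives in the interval, not in μ.
B) Wrong — coverage applies to intervals containing μ, not to future x̄ values.
C) Correct — this is the frequentist long-run coverage interpretation.
D) Wrong — a CI is about the parameter μ, not individual data values.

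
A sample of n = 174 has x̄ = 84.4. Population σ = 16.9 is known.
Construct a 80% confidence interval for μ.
(82.76, 86.04)

z-interval (σ known):
z* = 1.282 for 80% confidence

Margin of error = z* · σ/√n = 1.282 · 16.9/√174 = 1.64

CI: (84.4 - 1.64, 84.4 + 1.64) = (82.76, 86.04)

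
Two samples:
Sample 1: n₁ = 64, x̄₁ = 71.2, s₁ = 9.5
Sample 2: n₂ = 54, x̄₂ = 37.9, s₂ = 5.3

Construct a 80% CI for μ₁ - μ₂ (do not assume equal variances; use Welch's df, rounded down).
(31.51, 35.09)

Difference: x̄₁ - x̄₂ = 33.30
SE = √(s₁²/n₁ + s₂²/n₂) = √(9.5²/64 + 5.3²/54) = 1.3894
df = 101.62 → 101 (Welch–Satterthwaite, rounded down)
t* = 1.290

CI: 33.30 ± 1.290 · 1.3894 = 33.30 ± 1.79 = (31.51, 35.09)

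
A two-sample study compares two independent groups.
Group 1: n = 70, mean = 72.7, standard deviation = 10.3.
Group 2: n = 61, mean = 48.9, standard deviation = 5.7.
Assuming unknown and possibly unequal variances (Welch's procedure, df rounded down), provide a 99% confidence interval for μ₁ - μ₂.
(20.05, 27.55)

Difference: x̄₁ - x̄₂ = 23.80
SE = √(s₁²/n₁ + s₂²/n₂) = √(10.3²/70 + 5.7²/61) = 1.4312
df = 110.35 → 110 (Welch–Satterthwaite, rounded down)
t* = 2.621

CI: 23.80 ± 2.621 · 1.4312 = 23.80 ± 3.75 = (20.05, 27.55)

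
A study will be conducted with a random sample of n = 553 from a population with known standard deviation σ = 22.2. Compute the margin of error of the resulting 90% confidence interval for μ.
Margin of error = 1.55

Margin of error = z* · σ/√n
= 1.645 · 22.2/√553
= 1.645 · 22.2/23.5160
= 1.55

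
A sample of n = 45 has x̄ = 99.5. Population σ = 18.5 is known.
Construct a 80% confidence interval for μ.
(95.96, 103.04)

z-interval (σ known):
z* = 1.282 for 80% confidence

Margin of error = z* · σ/√n = 1.282 · 18.5/√45 = 3.54

CI: (99.5 - 3.54, 99.5 + 3.54) = (95.96, 103.04)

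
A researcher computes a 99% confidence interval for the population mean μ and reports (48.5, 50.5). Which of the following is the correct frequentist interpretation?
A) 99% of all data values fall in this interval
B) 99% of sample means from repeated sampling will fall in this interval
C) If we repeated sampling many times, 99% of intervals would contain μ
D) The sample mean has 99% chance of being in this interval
C

A) Wrong — a CI is about the parameter μ, not individual data values.
B) Wrong — coverage applies to intervals containing μ, not to future x̄ values.
C) Correct — this is the frequentist long-run coverage interpretation.
D) Wrong — x̄ is observed and sits in the interval by construction.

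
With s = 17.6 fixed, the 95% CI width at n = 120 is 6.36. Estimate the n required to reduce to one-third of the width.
n ≈ 1080

CI width ∝ 1/√n
To reduce width by factor 3, need √n to grow by 3 → need 3² = 9 times as many samples.

Current: n = 120, width = 6.36
New: n = 1080, width ≈ 2.10

Width reduced by factor of 6.36/2.10 = 3.03.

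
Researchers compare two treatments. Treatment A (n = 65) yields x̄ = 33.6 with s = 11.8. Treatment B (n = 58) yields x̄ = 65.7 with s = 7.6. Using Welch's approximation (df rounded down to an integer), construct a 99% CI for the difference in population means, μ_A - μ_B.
(-36.74, -27.46)

Difference: x̄₁ - x̄₂ = -32.10
SE = √(s₁²/n₁ + s₂²/n₂) = √(11.8²/65 + 7.6²/58) = 1.7714
df = 110.52 → 110 (Welch–Satterthwaite, rounded down)
t* = 2.621

CI: -32.10 ± 2.621 · 1.7714 = -32.10 ± 4.64 = (-36.74, -27.46)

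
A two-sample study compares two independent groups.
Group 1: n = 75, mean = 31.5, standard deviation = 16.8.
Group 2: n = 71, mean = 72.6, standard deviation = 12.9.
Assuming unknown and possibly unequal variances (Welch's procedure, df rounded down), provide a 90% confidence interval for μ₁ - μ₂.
(-45.19, -37.01)

Difference: x̄₁ - x̄₂ = -41.10
SE = √(s₁²/n₁ + s₂²/n₂) = √(16.8²/75 + 12.9²/71) = 2.4712
df = 138.21 → 138 (Welch–Satterthwaite, rounded down)
t* = 1.656

CI: -41.10 ± 1.656 · 2.4712 = -41.10 ± 4.09 = (-45.19, -37.01)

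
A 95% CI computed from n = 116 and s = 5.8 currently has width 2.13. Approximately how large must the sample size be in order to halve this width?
n ≈ 464

CI width ∝ 1/√n
To reduce width by factor 2, need √n to grow by 2 → need 2² = 4 times as many samples.

Current: n = 116, width = 2.13
New: n = 464, width ≈ 1.06

Width reduced by factor of 2.13/1.06 = 2.01.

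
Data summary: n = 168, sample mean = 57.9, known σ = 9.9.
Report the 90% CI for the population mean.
(56.64, 59.16)

z-interval (σ known):
z* = 1.645 for 90% confidence

Margin of error = z* · σ/√n = 1.645 · 9.9/√168 = 1.26

CI: (57.9 - 1.26, 57.9 + 1.26) = (56.64, 59.16)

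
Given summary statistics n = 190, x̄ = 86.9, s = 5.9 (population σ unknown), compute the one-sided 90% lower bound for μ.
μ ≥ 86.35

Lower bound (one-sided):
t* = 1.286 (one-sided for 90%)
Lower bound = x̄ - t* · s/√n = 86.9 - 1.286 · 5.9/√190 = 86.35

We are 90% confident that μ ≥ 86.35.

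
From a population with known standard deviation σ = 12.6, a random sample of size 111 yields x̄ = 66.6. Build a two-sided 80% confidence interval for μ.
(65.07, 68.13)

z-interval (σ known):
z* = 1.282 for 80% confidence

Margin of error = z* · σ/√n = 1.282 · 12.6/√111 = 1.53

CI: (66.6 - 1.53, 66.6 + 1.53) = (65.07, 68.13)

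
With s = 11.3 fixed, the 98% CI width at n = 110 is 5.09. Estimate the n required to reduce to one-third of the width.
n ≈ 990

CI width ∝ 1/√n
To reduce width by factor 3, need √n to grow by 3 → need 3² = 9 times as many samples.

Current: n = 110, width = 5.09
New: n = 990, width ≈ 1.67

Width reduced by factor of 5.09/1.67 = 3.05.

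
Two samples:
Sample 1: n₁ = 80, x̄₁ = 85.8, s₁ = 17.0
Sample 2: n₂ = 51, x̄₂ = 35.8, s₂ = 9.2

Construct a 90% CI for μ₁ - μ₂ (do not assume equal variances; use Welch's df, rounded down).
(46.20, 53.80)

Difference: x̄₁ - x̄₂ = 50.00
SE = √(s₁²/n₁ + s₂²/n₂) = √(17.0²/80 + 9.2²/51) = 2.2961
df = 126.18 → 126 (Welch–Satterthwaite, rounded down)
t* = 1.657

CI: 50.00 ± 1.657 · 2.2961 = 50.00 ± 3.80 = (46.20, 53.80)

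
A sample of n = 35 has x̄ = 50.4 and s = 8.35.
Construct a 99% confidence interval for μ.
(46.55, 54.25)

t-interval (σ unknown):
df = n - 1 = 34
t* = 2.728 for 99% confidence

Margin of error = t* · s/√n = 2.728 · 8.35/√35 = 3.85

CI: (46.55, 54.25)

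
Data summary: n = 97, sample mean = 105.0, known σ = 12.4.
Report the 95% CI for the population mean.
(102.53, 107.47)

z-interval (σ known):
z* = 1.960 for 95% confidence

Margin of error = z* · σ/√n = 1.960 · 12.4/√97 = 2.47

CI: (105.0 - 2.47, 105.0 + 2.47) = (102.53, 107.47)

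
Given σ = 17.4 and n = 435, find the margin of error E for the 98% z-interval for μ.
Margin of error = 1.94

Margin of error = z* · σ/√n
= 2.326 · 17.4/√435
= 2.326 · 17.4/20.8567
= 1.94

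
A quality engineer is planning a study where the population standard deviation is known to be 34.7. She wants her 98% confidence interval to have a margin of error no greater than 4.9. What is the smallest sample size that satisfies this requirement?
n ≥ 272

For margin E ≤ 4.9:
n ≥ (z* · σ / E)²
n ≥ (2.326 · 34.7 / 4.9)²
n ≥ 271.32

Minimum n = 272 (rounding up)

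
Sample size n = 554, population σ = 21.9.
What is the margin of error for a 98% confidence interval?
Margin of error = 2.16

Margin of error = z* · σ/√n
= 2.326 · 21.9/√554
= 2.326 · 21.9/23.5372
= 2.16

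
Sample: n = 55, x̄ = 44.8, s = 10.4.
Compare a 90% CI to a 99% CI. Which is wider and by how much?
99% CI is wider by 2.79

df = 54
90% CI: t* = 1.674, (42.45, 47.15), width = 2 · t* · s/√n = 4.70
99% CI: t* = 2.670, (41.06, 48.54), width = 2 · t* · s/√n = 7.49

The 99% CI is wider by 7.49 - 4.70 = 2.79.
Higher confidence requires a wider interval.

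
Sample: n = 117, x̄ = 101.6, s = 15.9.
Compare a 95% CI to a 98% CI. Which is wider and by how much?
98% CI is wider by 1.12

df = 116
95% CI: t* = 1.981, (98.69, 104.51), width = 2 · t* · s/√n = 5.82
98% CI: t* = 2.359, (98.13, 105.07), width = 2 · t* · s/√n = 6.94

The 98% CI is wider by 6.94 - 5.82 = 1.12.
Higher confidence requires a wider interval.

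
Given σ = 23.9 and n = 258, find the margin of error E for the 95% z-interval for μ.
Margin of error = 2.92

Margin of error = z* · σ/√n
= 1.960 · 23.9/√258
= 1.960 · 23.9/16.0624
= 2.92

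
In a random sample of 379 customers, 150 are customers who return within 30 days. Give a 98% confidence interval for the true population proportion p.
(0.337, 0.454)

Proportion CI:
p̂ = 150/379 = 0.39578
SE = √(p̂(1-p̂)/n) = √(0.39578 · 0.60422 / 379) = 0.02512

z* = 2.326
Margin = z* · SE = 2.326 · 0.02512 = 0.0584

CI: 0.39578 ± 0.0584 = (0.337, 0.454)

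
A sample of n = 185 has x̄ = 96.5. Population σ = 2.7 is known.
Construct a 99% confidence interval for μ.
(95.99, 97.01)

z-interval (σ known):
z* = 2.576 for 99% confidence

Margin of error = z* · σ/√n = 2.576 · 2.7/√185 = 0.51

CI: (96.5 - 0.51, 96.5 + 0.51) = (95.99, 97.01)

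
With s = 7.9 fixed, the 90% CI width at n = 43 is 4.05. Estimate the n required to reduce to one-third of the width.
n ≈ 387

CI width ∝ 1/√n
To reduce width by factor 3, need √n to grow by 3 → need 3² = 9 times as many samples.

Current: n = 43, width = 4.05
New: n = 387, width ≈ 1.32

Width reduced by factor of 4.05/1.32 = 3.07.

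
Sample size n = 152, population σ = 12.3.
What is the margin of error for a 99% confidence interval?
Margin of error = 2.57

Margin of error = z* · σ/√n
= 2.576 · 12.3/√152
= 2.576 · 12.3/12.3288
= 2.57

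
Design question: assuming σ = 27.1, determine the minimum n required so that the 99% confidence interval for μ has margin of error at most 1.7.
n ≥ 1687

For margin E ≤ 1.7:
n ≥ (z* · σ / E)²
n ≥ (2.576 · 27.1 / 1.7)²
n ≥ 1686.29

Minimum n = 1687 (rounding up)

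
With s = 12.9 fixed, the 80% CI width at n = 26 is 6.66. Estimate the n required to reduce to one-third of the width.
n ≈ 234

CI width ∝ 1/√n
To reduce width by factor 3, need √n to grow by 3 → need 3² = 9 times as many samples.

Current: n = 26, width = 6.66
New: n = 234, width ≈ 2.17

Width reduced by factor of 6.66/2.17 = 3.07.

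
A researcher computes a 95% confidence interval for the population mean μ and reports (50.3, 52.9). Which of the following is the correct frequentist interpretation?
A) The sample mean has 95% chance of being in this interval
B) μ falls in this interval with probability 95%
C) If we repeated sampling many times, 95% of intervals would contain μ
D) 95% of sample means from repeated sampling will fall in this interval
C

A) Wrong — x̄ is observed and sits in the interval by construction.
B) Wrong — μ is fixed; the randomness lives in the interval, not in μ.
C) Correct — this is the frequentist long-run coverage interpretation.
D) Wrong — coverage applies to intervals containing μ, not to future x̄ values.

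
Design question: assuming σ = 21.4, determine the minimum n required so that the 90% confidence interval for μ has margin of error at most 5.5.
n ≥ 41

For margin E ≤ 5.5:
n ≥ (z* · σ / E)²
n ≥ (1.645 · 21.4 / 5.5)²
n ≥ 40.97

Minimum n = 41 (rounding up)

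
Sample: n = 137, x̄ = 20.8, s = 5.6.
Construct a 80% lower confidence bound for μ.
μ ≥ 20.40

Lower bound (one-sided):
t* = 0.844 (one-sided for 80%)
Lower bound = x̄ - t* · s/√n = 20.8 - 0.844 · 5.6/√137 = 20.40

We are 80% confident that μ ≥ 20.40.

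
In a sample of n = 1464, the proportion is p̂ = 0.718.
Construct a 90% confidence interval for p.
(0.699, 0.737)

Proportion CI:
SE = √(p̂(1-p̂)/n) = √(0.718 · 0.282 / 1464) = 0.01176

z* = 1.645
Margin = z* · SE = 1.645 · 0.01176 = 0.0193

CI: 0.718 ± 0.0193 = (0.699, 0.737)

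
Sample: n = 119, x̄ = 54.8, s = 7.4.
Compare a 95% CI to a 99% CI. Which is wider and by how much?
99% CI is wider by 0.86

df = 118
95% CI: t* = 1.980, (53.46, 56.14), width = 2 · t* · s/√n = 2.69
99% CI: t* = 2.618, (53.02, 56.58), width = 2 · t* · s/√n = 3.55

The 99% CI is wider by 3.55 - 2.69 = 0.86.
Higher confidence requires a wider interval.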